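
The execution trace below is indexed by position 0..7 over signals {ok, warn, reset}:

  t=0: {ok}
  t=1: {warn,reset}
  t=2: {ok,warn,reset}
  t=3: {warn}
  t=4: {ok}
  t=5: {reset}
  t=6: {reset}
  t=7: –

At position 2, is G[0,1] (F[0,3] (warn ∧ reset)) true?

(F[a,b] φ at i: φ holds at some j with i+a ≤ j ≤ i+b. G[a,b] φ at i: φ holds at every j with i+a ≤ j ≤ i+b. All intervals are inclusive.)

Check F[0,3] (warn ∧ reset) at every j in [2,3]:
  j=2: holds (witness at 2)
  j=3: fails (none in [3,6])
Fails at j=3 → formula fails.

False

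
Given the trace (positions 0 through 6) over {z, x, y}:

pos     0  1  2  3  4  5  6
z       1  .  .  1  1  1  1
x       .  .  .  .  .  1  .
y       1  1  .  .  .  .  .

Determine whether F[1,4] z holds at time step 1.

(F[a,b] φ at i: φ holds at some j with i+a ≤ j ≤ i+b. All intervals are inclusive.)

Check z at each j in [2,5]:
  j=2: false
  j=3: true
  j=4: true
  j=5: true
Found at j=3 → formula holds.

Holds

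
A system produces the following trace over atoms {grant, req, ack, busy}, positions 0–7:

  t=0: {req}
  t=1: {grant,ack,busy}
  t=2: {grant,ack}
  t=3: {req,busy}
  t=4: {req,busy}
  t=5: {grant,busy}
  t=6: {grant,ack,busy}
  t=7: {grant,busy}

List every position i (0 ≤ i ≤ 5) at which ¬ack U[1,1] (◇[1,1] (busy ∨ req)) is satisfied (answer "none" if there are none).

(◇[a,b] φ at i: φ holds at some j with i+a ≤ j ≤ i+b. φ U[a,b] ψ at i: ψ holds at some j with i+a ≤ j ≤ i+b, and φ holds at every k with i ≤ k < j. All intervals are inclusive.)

3, 4, 5

Evaluate at each i in [0,5]:
  i=0: ✗ (no rhs in [1,1])
  i=1: ✗ (lhs fails at k=1 before rhs at j=2)
  i=2: ✗ (lhs fails at k=2 before rhs at j=3)
  i=3: ✓ (rhs at j=4; lhs holds on [3,3])
  i=4: ✓ (rhs at j=5; lhs holds on [4,4])
  i=5: ✓ (rhs at j=6; lhs holds on [5,5])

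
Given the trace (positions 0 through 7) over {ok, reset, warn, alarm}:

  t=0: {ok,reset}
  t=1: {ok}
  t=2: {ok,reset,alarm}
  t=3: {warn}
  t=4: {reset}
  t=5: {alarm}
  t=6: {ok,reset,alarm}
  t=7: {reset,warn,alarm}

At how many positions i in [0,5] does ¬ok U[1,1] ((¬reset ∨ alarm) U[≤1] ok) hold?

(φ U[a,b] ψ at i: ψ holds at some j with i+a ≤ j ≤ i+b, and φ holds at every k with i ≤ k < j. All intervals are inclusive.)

2

Evaluate at each i in [0,5]:
  i=0: ✗ (lhs fails at k=0 before rhs at j=1)
  i=1: ✗ (lhs fails at k=1 before rhs at j=2)
  i=2: ✗ (no rhs in [3,3])
  i=3: ✗ (no rhs in [4,4])
  i=4: ✓ (rhs at j=5; lhs holds on [4,4])
  i=5: ✓ (rhs at j=6; lhs holds on [5,5])
Positions where it holds: {4, 5} → 2.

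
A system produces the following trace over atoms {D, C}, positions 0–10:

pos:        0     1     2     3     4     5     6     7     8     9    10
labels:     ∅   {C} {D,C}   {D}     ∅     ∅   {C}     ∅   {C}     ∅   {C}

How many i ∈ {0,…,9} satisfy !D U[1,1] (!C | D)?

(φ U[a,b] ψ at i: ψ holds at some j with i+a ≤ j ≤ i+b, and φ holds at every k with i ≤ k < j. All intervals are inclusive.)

Evaluate at each i in [0,9]:
  i=0: ✗ (no rhs in [1,1])
  i=1: ✓ (rhs at j=2; lhs holds on [1,1])
  i=2: ✗ (lhs fails at k=2 before rhs at j=3)
  i=3: ✗ (lhs fails at k=3 before rhs at j=4)
  i=4: ✓ (rhs at j=5; lhs holds on [4,4])
  i=5: ✗ (no rhs in [6,6])
  i=6: ✓ (rhs at j=7; lhs holds on [6,6])
  i=7: ✗ (no rhs in [8,8])
  i=8: ✓ (rhs at j=9; lhs holds on [8,8])
  i=9: ✗ (no rhs in [10,10])
Positions where it holds: {1, 4, 6, 8} → 4.

4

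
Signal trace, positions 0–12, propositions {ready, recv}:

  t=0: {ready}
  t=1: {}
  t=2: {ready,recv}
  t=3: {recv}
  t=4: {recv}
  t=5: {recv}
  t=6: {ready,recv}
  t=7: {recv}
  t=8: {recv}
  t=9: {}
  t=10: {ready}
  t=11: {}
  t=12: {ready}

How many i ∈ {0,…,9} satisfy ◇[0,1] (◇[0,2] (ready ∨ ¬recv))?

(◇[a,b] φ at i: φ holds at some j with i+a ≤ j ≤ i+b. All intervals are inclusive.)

10

Evaluate at each i in [0,9]:
  i=0: ✓ (witness j=0)
  i=1: ✓ (witness j=1)
  i=2: ✓ (witness j=2)
  i=3: ✓ (witness j=4)
  i=4: ✓ (witness j=4)
  i=5: ✓ (witness j=5)
  i=6: ✓ (witness j=6)
  i=7: ✓ (witness j=7)
  i=8: ✓ (witness j=8)
  i=9: ✓ (witness j=9)
Positions where it holds: {0, 1, 2, 3, 4, 5, 6, 7, 8, 9} → 10.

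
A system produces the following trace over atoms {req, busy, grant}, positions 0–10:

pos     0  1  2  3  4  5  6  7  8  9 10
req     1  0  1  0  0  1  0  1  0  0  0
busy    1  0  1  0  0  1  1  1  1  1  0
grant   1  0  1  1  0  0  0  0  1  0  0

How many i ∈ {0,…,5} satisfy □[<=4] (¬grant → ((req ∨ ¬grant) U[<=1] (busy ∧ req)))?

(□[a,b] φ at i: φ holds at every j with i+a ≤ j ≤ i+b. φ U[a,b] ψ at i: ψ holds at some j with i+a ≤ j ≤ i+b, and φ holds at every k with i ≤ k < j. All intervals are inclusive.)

Evaluate at each i in [0,5]:
  i=0: ✓ (all of [0,4])
  i=1: ✓ (all of [1,5])
  i=2: ✓ (all of [2,6])
  i=3: ✓ (all of [3,7])
  i=4: ✓ (all of [4,8])
  i=5: ✗ (fails at j=9)
Positions where it holds: {0, 1, 2, 3, 4} → 5.

5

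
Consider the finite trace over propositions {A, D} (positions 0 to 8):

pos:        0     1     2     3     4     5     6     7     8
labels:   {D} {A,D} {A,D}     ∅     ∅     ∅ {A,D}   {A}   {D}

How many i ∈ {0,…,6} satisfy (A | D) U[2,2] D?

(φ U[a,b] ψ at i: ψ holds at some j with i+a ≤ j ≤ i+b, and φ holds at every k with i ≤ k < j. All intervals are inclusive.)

Evaluate at each i in [0,6]:
  i=0: ✓ (rhs at j=2; lhs holds on [0,1])
  i=1: ✗ (no rhs in [3,3])
  i=2: ✗ (no rhs in [4,4])
  i=3: ✗ (no rhs in [5,5])
  i=4: ✗ (lhs fails at k=4 before rhs at j=6)
  i=5: ✗ (no rhs in [7,7])
  i=6: ✓ (rhs at j=8; lhs holds on [6,7])
Positions where it holds: {0, 6} → 2.

2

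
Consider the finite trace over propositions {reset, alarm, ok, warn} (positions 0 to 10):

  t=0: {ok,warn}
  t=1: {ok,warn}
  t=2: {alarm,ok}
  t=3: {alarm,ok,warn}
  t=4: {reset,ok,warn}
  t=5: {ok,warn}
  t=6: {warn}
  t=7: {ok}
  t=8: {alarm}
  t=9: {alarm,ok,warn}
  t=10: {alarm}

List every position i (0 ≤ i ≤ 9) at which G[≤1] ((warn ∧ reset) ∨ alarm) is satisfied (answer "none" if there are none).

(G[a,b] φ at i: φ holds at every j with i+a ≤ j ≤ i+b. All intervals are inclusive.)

Evaluate at each i in [0,9]:
  i=0: ✗ (fails at j=0)
  i=1: ✗ (fails at j=1)
  i=2: ✓ (all of [2,3])
  i=3: ✓ (all of [3,4])
  i=4: ✗ (fails at j=5)
  i=5: ✗ (fails at j=5)
  i=6: ✗ (fails at j=6)
  i=7: ✗ (fails at j=7)
  i=8: ✓ (all of [8,9])
  i=9: ✓ (all of [9,10])

2, 3, 8, 9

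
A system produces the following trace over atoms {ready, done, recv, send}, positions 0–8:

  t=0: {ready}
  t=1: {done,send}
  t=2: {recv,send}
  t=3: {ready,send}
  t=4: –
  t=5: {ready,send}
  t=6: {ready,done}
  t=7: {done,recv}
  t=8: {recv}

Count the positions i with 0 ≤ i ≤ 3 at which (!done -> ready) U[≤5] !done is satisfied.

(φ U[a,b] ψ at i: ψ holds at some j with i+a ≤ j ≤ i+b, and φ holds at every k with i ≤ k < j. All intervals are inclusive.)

Evaluate at each i in [0,3]:
  i=0: ✓ (rhs at j=0)
  i=1: ✓ (rhs at j=2; lhs holds on [1,1])
  i=2: ✓ (rhs at j=2)
  i=3: ✓ (rhs at j=3)
Positions where it holds: {0, 1, 2, 3} → 4.

4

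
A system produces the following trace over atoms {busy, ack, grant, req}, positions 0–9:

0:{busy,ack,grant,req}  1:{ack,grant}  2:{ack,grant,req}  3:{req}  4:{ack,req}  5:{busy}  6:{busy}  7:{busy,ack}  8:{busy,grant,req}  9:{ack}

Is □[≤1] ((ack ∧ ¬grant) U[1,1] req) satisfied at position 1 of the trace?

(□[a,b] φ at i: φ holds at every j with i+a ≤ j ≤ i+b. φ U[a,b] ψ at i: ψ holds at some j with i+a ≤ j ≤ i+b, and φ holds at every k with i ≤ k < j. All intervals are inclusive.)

False

Check ((ack ∧ ¬grant) U[1,1] req) at every j in [1,2]:
  j=1: fails
  j=2: fails
Fails at j=1 → formula fails.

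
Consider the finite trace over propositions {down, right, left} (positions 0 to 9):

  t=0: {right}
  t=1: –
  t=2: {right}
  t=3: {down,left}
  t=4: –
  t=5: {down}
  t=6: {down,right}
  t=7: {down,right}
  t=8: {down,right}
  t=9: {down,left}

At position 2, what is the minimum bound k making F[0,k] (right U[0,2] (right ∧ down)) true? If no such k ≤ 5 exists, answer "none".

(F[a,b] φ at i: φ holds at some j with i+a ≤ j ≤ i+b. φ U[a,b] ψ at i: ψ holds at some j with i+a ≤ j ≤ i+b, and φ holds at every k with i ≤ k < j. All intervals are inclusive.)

Scan j = 2,3,… for (right U[0,2] (right ∧ down)):
  j=2: fails
  j=3: fails
  j=4: fails
  j=5: fails
  j=6: holds
First hit at j=6, so smallest k = 6-2 = 4.

4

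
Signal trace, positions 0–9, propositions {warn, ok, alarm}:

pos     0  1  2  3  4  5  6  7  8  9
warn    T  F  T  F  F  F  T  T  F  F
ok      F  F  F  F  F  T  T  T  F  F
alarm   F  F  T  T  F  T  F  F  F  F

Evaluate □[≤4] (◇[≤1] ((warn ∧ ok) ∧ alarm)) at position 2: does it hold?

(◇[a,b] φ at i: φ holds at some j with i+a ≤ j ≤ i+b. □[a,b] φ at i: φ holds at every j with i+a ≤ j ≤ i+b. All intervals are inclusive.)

Check ◇[≤1] ((warn ∧ ok) ∧ alarm) at every j in [2,6]:
  j=2: fails (none in [2,3])
  j=3: fails (none in [3,4])
  j=4: fails (none in [4,5])
  j=5: fails (none in [5,6])
  j=6: fails (none in [6,7])
Fails at j=2 → formula fails.

False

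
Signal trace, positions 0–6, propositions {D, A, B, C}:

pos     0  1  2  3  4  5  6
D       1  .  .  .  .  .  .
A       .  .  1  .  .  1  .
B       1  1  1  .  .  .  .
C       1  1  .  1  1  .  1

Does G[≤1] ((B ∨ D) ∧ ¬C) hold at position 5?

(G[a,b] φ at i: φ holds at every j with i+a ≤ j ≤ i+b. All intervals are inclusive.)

No

Check ((B ∨ D) ∧ ¬C) at every j in [5,6]:
  j=5: false
  j=6: false
Fails at j=5 → formula fails.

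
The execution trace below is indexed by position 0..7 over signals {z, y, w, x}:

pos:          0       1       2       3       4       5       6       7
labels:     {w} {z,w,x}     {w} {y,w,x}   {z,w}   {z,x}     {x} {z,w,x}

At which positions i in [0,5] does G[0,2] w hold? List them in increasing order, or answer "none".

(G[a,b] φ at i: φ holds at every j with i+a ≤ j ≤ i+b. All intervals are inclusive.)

Evaluate at each i in [0,5]:
  i=0: ✓ (all of [0,2])
  i=1: ✓ (all of [1,3])
  i=2: ✓ (all of [2,4])
  i=3: ✗ (fails at j=5)
  i=4: ✗ (fails at j=5)
  i=5: ✗ (fails at j=5)

0, 1, 2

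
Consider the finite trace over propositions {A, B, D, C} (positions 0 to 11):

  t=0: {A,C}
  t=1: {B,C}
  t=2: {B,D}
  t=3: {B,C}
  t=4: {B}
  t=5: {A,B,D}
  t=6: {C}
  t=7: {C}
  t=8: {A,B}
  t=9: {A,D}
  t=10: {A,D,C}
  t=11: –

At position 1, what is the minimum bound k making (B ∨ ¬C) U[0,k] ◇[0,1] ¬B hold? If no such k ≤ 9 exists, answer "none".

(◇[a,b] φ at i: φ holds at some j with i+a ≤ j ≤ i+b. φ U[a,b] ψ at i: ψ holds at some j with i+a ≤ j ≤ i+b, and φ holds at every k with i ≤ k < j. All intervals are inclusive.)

4

Need earliest j ≥ 1 with ◇[0,1] ¬B, and (B ∨ ¬C) at every k in [1,j-1].
  j=1: rhs fails.
  j=2: rhs fails.
  j=3: rhs fails.
  j=4: rhs fails.
  j=5: rhs holds; lhs holds on [1,4]. k = 4.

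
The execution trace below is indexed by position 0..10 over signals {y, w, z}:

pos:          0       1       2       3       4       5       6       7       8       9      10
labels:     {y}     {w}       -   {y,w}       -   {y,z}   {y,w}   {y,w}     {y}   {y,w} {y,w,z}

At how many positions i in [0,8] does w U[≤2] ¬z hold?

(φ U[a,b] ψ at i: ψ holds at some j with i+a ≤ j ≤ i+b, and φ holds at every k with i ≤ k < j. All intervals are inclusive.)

8

Evaluate at each i in [0,8]:
  i=0: ✓ (rhs at j=0)
  i=1: ✓ (rhs at j=1)
  i=2: ✓ (rhs at j=2)
  i=3: ✓ (rhs at j=3)
  i=4: ✓ (rhs at j=4)
  i=5: ✗ (lhs fails at k=5 before rhs at j=6)
  i=6: ✓ (rhs at j=6)
  i=7: ✓ (rhs at j=7)
  i=8: ✓ (rhs at j=8)
Positions where it holds: {0, 1, 2, 3, 4, 6, 7, 8} → 8.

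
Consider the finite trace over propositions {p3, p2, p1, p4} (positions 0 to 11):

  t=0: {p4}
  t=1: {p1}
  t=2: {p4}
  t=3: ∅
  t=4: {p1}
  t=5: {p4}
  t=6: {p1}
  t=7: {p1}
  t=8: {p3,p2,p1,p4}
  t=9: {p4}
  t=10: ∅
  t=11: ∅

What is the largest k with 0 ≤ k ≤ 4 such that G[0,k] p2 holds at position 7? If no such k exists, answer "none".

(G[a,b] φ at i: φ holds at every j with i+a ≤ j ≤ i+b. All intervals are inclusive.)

p2 must hold from j=7 onward; find where it first fails.
  j=7: fails → no k works.

none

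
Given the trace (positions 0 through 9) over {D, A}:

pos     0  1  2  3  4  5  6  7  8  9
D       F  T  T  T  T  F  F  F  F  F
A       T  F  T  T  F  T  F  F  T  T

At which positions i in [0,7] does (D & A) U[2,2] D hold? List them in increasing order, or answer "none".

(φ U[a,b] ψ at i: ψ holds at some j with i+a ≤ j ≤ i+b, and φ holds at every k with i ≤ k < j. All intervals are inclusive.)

Evaluate at each i in [0,7]:
  i=0: ✗ (lhs fails at k=0 before rhs at j=2)
  i=1: ✗ (lhs fails at k=1 before rhs at j=3)
  i=2: ✓ (rhs at j=4; lhs holds on [2,3])
  i=3: ✗ (no rhs in [5,5])
  i=4: ✗ (no rhs in [6,6])
  i=5: ✗ (no rhs in [7,7])
  i=6: ✗ (no rhs in [8,8])
  i=7: ✗ (no rhs in [9,9])

2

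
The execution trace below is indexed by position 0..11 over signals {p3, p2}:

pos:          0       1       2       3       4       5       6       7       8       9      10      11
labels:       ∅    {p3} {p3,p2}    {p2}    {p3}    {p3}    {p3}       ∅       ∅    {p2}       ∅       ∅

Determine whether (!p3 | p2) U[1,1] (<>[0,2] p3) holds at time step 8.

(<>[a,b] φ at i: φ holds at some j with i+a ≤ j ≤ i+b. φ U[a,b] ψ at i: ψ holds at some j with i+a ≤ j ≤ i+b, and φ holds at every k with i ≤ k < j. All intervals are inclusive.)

Need some j in [9,9] with <>[0,2] p3, and (!p3 | p2) at every k in [8,j-1].
  j=9: <>[0,2] p3 — fails (none in [9,11]).
No j in the window works → until fails.

Does not hold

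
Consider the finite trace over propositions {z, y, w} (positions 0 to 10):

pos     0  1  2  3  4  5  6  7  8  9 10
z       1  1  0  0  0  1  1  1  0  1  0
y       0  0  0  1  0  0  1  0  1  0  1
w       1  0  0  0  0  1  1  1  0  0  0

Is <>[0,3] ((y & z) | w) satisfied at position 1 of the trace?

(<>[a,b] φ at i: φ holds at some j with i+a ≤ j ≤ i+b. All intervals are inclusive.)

False

Check ((y & z) | w) at each j in [1,4]:
  j=1: false
  j=2: false
  j=3: false
  j=4: false
No position in the window satisfies it → formula fails.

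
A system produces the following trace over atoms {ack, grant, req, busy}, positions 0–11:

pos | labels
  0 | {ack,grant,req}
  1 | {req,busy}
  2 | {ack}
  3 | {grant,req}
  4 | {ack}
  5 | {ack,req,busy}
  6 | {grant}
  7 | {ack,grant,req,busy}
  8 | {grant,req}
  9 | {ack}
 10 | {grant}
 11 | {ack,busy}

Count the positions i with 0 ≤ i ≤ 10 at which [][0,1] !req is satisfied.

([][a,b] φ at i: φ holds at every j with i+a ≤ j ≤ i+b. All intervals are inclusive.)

Evaluate at each i in [0,10]:
  i=0: ✗ (fails at j=0)
  i=1: ✗ (fails at j=1)
  i=2: ✗ (fails at j=3)
  i=3: ✗ (fails at j=3)
  i=4: ✗ (fails at j=5)
  i=5: ✗ (fails at j=5)
  i=6: ✗ (fails at j=7)
  i=7: ✗ (fails at j=7)
  i=8: ✗ (fails at j=8)
  i=9: ✓ (all of [9,10])
  i=10: ✓ (all of [10,11])
Positions where it holds: {9, 10} → 2.

2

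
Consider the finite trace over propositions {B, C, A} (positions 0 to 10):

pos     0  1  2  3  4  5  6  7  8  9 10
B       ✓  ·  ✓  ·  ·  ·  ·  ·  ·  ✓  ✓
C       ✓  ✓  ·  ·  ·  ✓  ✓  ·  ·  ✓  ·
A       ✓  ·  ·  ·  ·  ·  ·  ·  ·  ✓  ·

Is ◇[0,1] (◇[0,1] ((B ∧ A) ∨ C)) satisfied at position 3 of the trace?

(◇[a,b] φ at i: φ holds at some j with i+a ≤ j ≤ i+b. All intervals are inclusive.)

True

Check ◇[0,1] ((B ∧ A) ∨ C) at each j in [3,4]:
  j=3: fails (none in [3,4])
  j=4: holds (witness at 5)
Found at j=4 → formula holds.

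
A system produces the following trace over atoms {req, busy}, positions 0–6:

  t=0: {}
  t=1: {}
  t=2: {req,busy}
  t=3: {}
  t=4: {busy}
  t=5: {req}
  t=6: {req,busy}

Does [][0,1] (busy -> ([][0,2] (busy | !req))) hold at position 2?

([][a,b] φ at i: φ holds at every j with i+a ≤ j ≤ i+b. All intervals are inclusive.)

Yes

Check (busy -> ([][0,2] (busy | !req))) at every j in [2,3]:
  j=2: antecedent true; consequent holds on [2,4] → ✓
  j=3: antecedent false → ✓
All positions satisfy it → formula holds.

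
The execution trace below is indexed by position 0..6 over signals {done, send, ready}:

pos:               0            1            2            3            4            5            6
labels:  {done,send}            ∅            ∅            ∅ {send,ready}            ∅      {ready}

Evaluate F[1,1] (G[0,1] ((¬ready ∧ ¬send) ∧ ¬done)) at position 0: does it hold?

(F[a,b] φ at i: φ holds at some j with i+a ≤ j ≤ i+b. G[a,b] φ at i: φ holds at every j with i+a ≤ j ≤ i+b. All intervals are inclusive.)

Check G[0,1] ((¬ready ∧ ¬send) ∧ ¬done) at each j in [1,1]:
  j=1: holds on [1,2]
Found at j=1 → formula holds.

True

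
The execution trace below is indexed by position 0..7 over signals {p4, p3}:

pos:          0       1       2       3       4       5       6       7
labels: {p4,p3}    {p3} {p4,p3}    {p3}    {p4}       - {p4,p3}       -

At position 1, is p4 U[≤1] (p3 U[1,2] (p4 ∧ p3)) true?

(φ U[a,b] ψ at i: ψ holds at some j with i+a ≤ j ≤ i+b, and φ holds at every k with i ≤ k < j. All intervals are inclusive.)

True

Need some j in [1,2] with (p3 U[1,2] (p4 ∧ p3)), and p4 at every k in [1,j-1].
  j=1: (p3 U[1,2] (p4 ∧ p3)) holds; no prefix to check → satisfied.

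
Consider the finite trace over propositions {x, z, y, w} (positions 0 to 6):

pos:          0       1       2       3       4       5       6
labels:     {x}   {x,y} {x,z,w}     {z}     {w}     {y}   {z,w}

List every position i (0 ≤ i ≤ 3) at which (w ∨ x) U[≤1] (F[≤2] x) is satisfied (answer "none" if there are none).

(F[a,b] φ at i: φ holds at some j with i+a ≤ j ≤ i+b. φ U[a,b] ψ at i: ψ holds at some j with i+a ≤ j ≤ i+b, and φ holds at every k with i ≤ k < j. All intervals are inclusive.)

0, 1, 2

Evaluate at each i in [0,3]:
  i=0: ✓ (rhs at j=0)
  i=1: ✓ (rhs at j=1)
  i=2: ✓ (rhs at j=2)
  i=3: ✗ (no rhs in [3,4])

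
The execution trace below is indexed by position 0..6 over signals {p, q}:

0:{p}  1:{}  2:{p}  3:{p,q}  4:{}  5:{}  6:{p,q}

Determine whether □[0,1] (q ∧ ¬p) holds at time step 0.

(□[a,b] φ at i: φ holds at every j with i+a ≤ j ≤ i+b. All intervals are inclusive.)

False

Check (q ∧ ¬p) at every j in [0,1]:
  j=0: false
  j=1: false
Fails at j=0 → formula fails.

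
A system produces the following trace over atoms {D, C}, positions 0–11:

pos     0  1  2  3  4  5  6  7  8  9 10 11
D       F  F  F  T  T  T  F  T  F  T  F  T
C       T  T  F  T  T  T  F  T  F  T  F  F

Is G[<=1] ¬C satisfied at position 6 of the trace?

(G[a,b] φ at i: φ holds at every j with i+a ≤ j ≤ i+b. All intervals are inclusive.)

Does not hold

Check ¬C at every j in [6,7]:
  j=6: true
  j=7: false
Fails at j=7 → formula fails.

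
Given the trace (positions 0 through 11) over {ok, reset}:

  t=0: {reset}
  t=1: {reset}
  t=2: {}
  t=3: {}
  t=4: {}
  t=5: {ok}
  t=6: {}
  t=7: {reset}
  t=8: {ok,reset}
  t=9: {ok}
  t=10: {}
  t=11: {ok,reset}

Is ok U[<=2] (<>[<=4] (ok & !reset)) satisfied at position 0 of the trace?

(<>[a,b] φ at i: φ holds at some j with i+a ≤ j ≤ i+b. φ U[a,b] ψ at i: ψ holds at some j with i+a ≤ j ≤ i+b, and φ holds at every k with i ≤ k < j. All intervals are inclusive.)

Does not hold

Need some j in [0,2] with <>[<=4] (ok & !reset), and ok at every k in [0,j-1].
  j=0: <>[<=4] (ok & !reset) — fails (none in [0,4]).
  j=1: <>[<=4] (ok & !reset) holds, but ok fails at k=0 → not this j.
  j=2: <>[<=4] (ok & !reset) holds, but ok fails at k=0 → not this j.
No j in the window works → until fails.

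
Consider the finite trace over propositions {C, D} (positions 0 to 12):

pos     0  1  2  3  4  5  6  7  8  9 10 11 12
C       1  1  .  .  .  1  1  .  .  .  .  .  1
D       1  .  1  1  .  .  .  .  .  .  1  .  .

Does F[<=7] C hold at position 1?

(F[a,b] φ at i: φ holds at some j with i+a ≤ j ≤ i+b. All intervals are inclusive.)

True

Check C at each j in [1,8]:
  j=1: true
  j=2: false
  j=3: false
  j=4: false
  j=5: true
  j=6: true
  j=7: false
  j=8: false
Found at j=1 → formula holds.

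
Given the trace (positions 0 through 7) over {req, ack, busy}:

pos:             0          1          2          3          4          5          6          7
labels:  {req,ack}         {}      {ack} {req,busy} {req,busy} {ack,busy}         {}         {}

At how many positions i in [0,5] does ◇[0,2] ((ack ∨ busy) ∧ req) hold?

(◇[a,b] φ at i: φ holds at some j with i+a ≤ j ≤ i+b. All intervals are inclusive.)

5

Evaluate at each i in [0,5]:
  i=0: ✓ (witness j=0)
  i=1: ✓ (witness j=3)
  i=2: ✓ (witness j=3)
  i=3: ✓ (witness j=3)
  i=4: ✓ (witness j=4)
  i=5: ✗ (none in [5,7])
Positions where it holds: {0, 1, 2, 3, 4} → 5.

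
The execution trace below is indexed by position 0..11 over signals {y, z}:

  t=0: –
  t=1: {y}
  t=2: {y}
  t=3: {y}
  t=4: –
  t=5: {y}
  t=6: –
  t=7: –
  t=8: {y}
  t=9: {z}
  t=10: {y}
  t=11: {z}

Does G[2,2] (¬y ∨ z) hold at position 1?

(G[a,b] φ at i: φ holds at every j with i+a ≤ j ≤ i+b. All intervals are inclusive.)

Check (¬y ∨ z) at every j in [3,3]:
  j=3: false
Fails at j=3 → formula fails.

No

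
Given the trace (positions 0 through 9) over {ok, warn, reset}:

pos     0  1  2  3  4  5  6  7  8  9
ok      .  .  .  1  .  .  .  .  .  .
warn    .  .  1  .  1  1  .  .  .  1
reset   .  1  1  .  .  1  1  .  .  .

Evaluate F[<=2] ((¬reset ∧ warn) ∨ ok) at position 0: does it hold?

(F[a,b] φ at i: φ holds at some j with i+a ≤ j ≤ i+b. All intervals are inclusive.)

Check ((¬reset ∧ warn) ∨ ok) at each j in [0,2]:
  j=0: false
  j=1: false
  j=2: false
No position in the window satisfies it → formula fails.

False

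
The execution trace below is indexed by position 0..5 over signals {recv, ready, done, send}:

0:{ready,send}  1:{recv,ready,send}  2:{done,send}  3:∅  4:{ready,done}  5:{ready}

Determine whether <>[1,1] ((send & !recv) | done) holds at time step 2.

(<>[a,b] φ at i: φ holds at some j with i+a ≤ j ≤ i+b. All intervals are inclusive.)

Check ((send & !recv) | done) at each j in [3,3]:
  j=3: false
No position in the window satisfies it → formula fails.

Does not hold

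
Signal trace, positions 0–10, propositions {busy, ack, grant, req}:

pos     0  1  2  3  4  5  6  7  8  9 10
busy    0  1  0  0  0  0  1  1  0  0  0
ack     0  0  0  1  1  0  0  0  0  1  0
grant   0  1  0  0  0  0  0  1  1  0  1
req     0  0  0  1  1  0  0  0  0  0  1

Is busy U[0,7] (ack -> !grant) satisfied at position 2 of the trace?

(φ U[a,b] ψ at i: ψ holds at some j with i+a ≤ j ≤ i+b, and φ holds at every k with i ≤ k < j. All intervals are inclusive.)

Holds

Need some j in [2,9] with (ack -> !grant), and busy at every k in [2,j-1].
  j=2: (ack -> !grant) holds; no prefix to check → satisfied.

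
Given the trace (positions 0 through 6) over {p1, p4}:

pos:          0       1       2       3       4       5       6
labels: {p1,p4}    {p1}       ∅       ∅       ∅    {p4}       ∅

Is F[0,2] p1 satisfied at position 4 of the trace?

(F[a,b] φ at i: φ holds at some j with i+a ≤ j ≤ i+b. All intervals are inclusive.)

Does not hold

Check p1 at each j in [4,6]:
  j=4: false
  j=5: false
  j=6: false
No position in the window satisfies it → formula fails.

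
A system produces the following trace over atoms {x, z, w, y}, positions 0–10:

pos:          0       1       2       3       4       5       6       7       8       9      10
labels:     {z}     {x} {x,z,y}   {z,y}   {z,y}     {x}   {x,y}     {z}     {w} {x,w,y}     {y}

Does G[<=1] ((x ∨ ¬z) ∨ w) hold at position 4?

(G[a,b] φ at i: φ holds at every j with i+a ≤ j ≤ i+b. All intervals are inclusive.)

Check ((x ∨ ¬z) ∨ w) at every j in [4,5]:
  j=4: false
  j=5: true
Fails at j=4 → formula fails.

False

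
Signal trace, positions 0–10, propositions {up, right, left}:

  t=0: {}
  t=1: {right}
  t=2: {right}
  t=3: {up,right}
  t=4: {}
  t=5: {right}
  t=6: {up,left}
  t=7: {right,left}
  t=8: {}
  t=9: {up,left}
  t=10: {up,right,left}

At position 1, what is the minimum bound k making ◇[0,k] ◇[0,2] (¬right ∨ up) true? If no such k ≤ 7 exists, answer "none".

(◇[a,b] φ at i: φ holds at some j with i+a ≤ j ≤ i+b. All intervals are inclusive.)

Scan j = 1,2,… for ◇[0,2] (¬right ∨ up):
  j=1: holds
First hit at j=1, so smallest k = 1-1 = 0.

0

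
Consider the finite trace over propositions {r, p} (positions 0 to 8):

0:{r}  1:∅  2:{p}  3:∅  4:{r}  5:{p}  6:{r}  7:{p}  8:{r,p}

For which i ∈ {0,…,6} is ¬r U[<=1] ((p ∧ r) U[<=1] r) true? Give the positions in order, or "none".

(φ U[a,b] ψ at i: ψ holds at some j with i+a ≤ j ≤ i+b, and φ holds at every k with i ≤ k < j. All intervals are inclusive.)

0, 3, 4, 5, 6

Evaluate at each i in [0,6]:
  i=0: ✓ (rhs at j=0)
  i=1: ✗ (no rhs in [1,2])
  i=2: ✗ (no rhs in [2,3])
  i=3: ✓ (rhs at j=4; lhs holds on [3,3])
  i=4: ✓ (rhs at j=4)
  i=5: ✓ (rhs at j=6; lhs holds on [5,5])
  i=6: ✓ (rhs at j=6)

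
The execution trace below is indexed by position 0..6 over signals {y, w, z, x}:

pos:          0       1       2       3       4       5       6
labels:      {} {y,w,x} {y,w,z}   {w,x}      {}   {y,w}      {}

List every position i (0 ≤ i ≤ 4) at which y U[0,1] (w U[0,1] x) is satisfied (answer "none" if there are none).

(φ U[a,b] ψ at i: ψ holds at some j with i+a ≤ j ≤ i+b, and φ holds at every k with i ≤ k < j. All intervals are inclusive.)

1, 2, 3

Evaluate at each i in [0,4]:
  i=0: ✗ (lhs fails at k=0 before rhs at j=1)
  i=1: ✓ (rhs at j=1)
  i=2: ✓ (rhs at j=2)
  i=3: ✓ (rhs at j=3)
  i=4: ✗ (no rhs in [4,5])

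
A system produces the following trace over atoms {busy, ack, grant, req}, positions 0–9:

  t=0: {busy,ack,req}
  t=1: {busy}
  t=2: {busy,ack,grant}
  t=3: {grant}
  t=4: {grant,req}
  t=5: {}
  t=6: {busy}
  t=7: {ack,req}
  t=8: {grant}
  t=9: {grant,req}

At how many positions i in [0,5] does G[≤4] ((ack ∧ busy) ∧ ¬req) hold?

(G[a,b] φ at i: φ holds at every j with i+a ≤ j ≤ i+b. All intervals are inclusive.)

Evaluate at each i in [0,5]:
  i=0: ✗ (fails at j=0)
  i=1: ✗ (fails at j=1)
  i=2: ✗ (fails at j=3)
  i=3: ✗ (fails at j=3)
  i=4: ✗ (fails at j=4)
  i=5: ✗ (fails at j=5)
Positions where it holds: {} → 0.

0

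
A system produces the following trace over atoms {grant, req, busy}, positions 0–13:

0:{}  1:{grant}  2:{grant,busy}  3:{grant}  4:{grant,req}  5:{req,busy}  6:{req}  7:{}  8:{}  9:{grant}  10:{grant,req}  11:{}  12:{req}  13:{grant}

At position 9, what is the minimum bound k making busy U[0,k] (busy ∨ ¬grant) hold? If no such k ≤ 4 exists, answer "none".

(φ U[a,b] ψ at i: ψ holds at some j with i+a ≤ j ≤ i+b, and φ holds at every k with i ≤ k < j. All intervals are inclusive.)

Need earliest j ≥ 9 with (busy ∨ ¬grant), and busy at every k in [9,j-1].
  j=9: rhs fails.
  j=10: rhs fails.
  j=11: rhs holds but lhs fails at k=9.
  j=12: rhs holds but lhs fails at k=9.
  j=13: rhs fails.
No witness within the range → none.

none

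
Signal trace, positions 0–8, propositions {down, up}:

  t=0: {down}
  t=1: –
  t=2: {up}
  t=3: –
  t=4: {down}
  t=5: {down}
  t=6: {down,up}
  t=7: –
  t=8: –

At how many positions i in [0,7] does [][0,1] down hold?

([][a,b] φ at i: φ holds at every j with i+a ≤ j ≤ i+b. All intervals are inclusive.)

2

Evaluate at each i in [0,7]:
  i=0: ✗ (fails at j=1)
  i=1: ✗ (fails at j=1)
  i=2: ✗ (fails at j=2)
  i=3: ✗ (fails at j=3)
  i=4: ✓ (all of [4,5])
  i=5: ✓ (all of [5,6])
  i=6: ✗ (fails at j=7)
  i=7: ✗ (fails at j=7)
Positions where it holds: {4, 5} → 2.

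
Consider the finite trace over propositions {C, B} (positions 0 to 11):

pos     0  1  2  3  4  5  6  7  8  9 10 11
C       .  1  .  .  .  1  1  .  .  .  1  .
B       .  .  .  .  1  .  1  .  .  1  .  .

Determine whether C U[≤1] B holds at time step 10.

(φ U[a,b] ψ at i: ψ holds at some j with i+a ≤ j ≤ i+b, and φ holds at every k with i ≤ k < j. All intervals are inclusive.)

No

Need some j in [10,11] with B, and C at every k in [10,j-1].
  j=10: B false.
  j=11: B false.
No j in the window works → until fails.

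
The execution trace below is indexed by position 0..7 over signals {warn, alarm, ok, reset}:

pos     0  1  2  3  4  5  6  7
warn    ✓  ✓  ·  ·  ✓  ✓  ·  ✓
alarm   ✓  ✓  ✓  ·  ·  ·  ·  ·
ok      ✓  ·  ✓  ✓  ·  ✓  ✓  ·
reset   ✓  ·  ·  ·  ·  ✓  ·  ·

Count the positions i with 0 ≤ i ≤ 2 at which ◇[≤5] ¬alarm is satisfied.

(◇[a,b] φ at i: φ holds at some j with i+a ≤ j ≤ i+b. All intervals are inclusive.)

3

Evaluate at each i in [0,2]:
  i=0: ✓ (witness j=3)
  i=1: ✓ (witness j=3)
  i=2: ✓ (witness j=3)
Positions where it holds: {0, 1, 2} → 3.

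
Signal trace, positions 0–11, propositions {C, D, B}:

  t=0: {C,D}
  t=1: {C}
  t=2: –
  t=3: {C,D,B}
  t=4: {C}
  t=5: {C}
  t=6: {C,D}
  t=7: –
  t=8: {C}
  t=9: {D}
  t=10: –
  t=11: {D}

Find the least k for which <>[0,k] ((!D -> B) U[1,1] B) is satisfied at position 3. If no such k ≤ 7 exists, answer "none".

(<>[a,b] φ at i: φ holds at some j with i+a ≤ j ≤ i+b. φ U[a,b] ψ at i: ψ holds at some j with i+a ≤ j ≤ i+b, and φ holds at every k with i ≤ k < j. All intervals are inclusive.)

none

Scan j = 3,4,… for ((!D -> B) U[1,1] B):
  j=3: fails
  j=4: fails
  j=5: fails
  j=6: fails
  j=7: fails
  j=8: fails
  j=9: fails
  j=10: fails
No j in [3,10] satisfies it → none.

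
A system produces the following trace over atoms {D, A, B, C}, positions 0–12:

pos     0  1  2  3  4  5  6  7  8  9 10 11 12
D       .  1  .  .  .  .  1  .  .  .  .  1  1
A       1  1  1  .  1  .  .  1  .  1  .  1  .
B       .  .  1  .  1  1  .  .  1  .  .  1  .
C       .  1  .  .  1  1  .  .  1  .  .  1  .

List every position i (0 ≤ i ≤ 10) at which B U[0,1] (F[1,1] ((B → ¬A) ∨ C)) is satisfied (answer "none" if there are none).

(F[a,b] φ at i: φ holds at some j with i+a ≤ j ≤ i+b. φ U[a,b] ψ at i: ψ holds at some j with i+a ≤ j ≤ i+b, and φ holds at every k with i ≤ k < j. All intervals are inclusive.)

Evaluate at each i in [0,10]:
  i=0: ✓ (rhs at j=0)
  i=1: ✗ (lhs fails at k=1 before rhs at j=2)
  i=2: ✓ (rhs at j=2)
  i=3: ✓ (rhs at j=3)
  i=4: ✓ (rhs at j=4)
  i=5: ✓ (rhs at j=5)
  i=6: ✓ (rhs at j=6)
  i=7: ✓ (rhs at j=7)
  i=8: ✓ (rhs at j=8)
  i=9: ✓ (rhs at j=9)
  i=10: ✓ (rhs at j=10)

0, 2, 3, 4, 5, 6, 7, 8, 9, 10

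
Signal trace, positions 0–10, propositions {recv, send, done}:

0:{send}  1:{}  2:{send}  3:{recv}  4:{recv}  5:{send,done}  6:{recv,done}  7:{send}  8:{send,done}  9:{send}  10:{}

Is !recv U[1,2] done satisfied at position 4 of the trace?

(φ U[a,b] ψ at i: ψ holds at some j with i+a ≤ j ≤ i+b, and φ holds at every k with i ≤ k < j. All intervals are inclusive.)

No

Need some j in [5,6] with done, and !recv at every k in [4,j-1].
  j=5: done holds, but !recv fails at k=4 → not this j.
  j=6: done holds, but !recv fails at k=4 → not this j.
No j in the window works → until fails.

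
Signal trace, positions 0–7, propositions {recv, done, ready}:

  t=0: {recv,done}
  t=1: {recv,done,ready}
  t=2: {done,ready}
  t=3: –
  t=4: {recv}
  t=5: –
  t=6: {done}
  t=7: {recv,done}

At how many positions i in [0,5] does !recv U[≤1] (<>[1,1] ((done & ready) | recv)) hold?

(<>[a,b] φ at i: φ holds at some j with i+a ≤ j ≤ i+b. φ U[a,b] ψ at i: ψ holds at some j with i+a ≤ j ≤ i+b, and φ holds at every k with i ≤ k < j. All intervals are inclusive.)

5

Evaluate at each i in [0,5]:
  i=0: ✓ (rhs at j=0)
  i=1: ✓ (rhs at j=1)
  i=2: ✓ (rhs at j=3; lhs holds on [2,2])
  i=3: ✓ (rhs at j=3)
  i=4: ✗ (no rhs in [4,5])
  i=5: ✓ (rhs at j=6; lhs holds on [5,5])
Positions where it holds: {0, 1, 2, 3, 5} → 5.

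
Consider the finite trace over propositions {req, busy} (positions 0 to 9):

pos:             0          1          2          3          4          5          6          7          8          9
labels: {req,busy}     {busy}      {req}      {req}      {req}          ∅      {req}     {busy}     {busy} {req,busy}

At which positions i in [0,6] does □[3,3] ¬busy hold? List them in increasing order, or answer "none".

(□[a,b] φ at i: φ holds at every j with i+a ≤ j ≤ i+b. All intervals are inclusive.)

0, 1, 2, 3

Evaluate at each i in [0,6]:
  i=0: ✓ (all of [3,3])
  i=1: ✓ (all of [4,4])
  i=2: ✓ (all of [5,5])
  i=3: ✓ (all of [6,6])
  i=4: ✗ (fails at j=7)
  i=5: ✗ (fails at j=8)
  i=6: ✗ (fails at j=9)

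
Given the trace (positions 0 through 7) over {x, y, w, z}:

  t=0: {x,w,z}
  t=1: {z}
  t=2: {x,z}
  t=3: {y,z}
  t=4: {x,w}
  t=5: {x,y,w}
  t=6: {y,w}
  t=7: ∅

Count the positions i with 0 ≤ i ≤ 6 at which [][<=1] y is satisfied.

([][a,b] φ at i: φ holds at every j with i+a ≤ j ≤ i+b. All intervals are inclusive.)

Evaluate at each i in [0,6]:
  i=0: ✗ (fails at j=0)
  i=1: ✗ (fails at j=1)
  i=2: ✗ (fails at j=2)
  i=3: ✗ (fails at j=4)
  i=4: ✗ (fails at j=4)
  i=5: ✓ (all of [5,6])
  i=6: ✗ (fails at j=7)
Positions where it holds: {5} → 1.

1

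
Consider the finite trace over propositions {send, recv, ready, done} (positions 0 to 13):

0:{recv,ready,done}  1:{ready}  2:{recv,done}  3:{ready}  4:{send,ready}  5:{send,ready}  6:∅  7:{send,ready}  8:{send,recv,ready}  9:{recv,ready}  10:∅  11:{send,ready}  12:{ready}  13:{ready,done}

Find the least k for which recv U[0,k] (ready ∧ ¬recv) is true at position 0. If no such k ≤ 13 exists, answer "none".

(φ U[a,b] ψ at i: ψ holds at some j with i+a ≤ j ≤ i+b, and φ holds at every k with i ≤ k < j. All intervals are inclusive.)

Need earliest j ≥ 0 with (ready ∧ ¬recv), and recv at every k in [0,j-1].
  j=0: rhs fails.
  j=1: rhs holds; lhs holds on [0,0]. k = 1.

1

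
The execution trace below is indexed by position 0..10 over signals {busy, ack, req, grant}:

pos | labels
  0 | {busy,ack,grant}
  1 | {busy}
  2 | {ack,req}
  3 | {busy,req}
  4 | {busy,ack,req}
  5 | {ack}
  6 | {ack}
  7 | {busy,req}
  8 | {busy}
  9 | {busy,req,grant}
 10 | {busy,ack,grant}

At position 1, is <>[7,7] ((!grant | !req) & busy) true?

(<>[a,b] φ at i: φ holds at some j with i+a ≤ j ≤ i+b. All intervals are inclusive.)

Check ((!grant | !req) & busy) at each j in [8,8]:
  j=8: true
Found at j=8 → formula holds.

Holds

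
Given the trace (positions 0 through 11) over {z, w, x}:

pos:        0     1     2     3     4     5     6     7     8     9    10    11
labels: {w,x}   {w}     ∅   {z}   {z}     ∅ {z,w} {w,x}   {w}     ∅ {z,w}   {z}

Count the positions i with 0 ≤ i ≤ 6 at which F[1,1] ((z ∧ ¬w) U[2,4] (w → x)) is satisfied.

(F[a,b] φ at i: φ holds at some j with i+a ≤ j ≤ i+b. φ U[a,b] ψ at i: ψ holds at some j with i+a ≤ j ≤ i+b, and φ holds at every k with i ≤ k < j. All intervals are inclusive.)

Evaluate at each i in [0,6]:
  i=0: ✗ (none in [1,1])
  i=1: ✗ (none in [2,2])
  i=2: ✓ (witness j=3)
  i=3: ✗ (none in [4,4])
  i=4: ✗ (none in [5,5])
  i=5: ✗ (none in [6,6])
  i=6: ✗ (none in [7,7])
Positions where it holds: {2} → 1.

1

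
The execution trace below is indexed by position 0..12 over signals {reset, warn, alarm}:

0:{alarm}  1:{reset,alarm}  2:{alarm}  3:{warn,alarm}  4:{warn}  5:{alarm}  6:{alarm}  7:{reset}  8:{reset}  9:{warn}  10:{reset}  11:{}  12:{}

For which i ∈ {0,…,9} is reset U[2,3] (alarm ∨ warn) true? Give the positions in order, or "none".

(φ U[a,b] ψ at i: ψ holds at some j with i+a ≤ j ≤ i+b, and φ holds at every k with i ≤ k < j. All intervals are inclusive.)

Evaluate at each i in [0,9]:
  i=0: ✗ (lhs fails at k=0 before rhs at j=2)
  i=1: ✗ (lhs fails at k=2 before rhs at j=3)
  i=2: ✗ (lhs fails at k=2 before rhs at j=4)
  i=3: ✗ (lhs fails at k=3 before rhs at j=5)
  i=4: ✗ (lhs fails at k=4 before rhs at j=6)
  i=5: ✗ (no rhs in [7,8])
  i=6: ✗ (lhs fails at k=6 before rhs at j=9)
  i=7: ✓ (rhs at j=9; lhs holds on [7,8])
  i=8: ✗ (no rhs in [10,11])
  i=9: ✗ (no rhs in [11,12])

7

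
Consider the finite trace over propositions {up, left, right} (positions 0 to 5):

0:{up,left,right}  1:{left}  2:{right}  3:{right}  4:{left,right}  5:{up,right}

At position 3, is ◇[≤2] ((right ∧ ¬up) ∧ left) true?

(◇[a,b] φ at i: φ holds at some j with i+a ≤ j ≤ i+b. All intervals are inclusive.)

Yes

Check ((right ∧ ¬up) ∧ left) at each j in [3,5]:
  j=3: false
  j=4: true
  j=5: false
Found at j=4 → formula holds.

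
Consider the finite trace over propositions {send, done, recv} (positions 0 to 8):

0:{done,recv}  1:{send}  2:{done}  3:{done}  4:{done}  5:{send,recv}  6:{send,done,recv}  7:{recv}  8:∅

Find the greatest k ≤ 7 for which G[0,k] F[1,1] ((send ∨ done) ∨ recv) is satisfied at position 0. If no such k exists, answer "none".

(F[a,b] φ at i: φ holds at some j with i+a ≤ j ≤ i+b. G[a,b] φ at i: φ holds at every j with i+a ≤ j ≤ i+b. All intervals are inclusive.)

F[1,1] ((send ∨ done) ∨ recv) must hold from j=0 onward; find where it first fails.
  j=0: holds
  j=1: holds
  j=2: holds
  j=3: holds
  j=4: holds
  j=5: holds
  j=6: holds
  j=7: fails
Holds on [0,6], so largest k = 6.

6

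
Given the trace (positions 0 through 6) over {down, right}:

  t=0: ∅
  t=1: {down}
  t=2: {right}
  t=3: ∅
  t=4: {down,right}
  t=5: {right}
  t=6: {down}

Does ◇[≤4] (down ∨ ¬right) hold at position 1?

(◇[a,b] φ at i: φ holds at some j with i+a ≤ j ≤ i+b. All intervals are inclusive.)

Yes

Check (down ∨ ¬right) at each j in [1,5]:
  j=1: true
  j=2: false
  j=3: true
  j=4: true
  j=5: false
Found at j=1 → formula holds.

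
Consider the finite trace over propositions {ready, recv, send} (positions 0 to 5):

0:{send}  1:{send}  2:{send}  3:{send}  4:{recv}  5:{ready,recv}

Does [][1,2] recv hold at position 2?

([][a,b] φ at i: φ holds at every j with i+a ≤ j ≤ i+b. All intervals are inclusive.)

No

Check recv at every j in [3,4]:
  j=3: false
  j=4: true
Fails at j=3 → formula fails.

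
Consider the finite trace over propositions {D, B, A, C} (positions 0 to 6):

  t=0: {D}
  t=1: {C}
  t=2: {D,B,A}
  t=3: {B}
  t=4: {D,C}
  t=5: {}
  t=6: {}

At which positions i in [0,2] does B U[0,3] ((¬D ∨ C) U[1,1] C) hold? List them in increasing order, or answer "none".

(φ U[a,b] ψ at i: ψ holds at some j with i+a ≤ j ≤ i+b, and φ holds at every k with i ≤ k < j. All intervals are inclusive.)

2

Evaluate at each i in [0,2]:
  i=0: ✗ (lhs fails at k=0 before rhs at j=3)
  i=1: ✗ (lhs fails at k=1 before rhs at j=3)
  i=2: ✓ (rhs at j=3; lhs holds on [2,2])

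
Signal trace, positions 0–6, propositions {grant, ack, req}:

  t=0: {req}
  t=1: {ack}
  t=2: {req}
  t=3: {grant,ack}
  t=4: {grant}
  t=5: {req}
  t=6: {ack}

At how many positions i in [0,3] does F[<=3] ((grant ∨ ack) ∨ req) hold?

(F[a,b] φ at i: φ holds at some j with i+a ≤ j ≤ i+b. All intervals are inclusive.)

Evaluate at each i in [0,3]:
  i=0: ✓ (witness j=0)
  i=1: ✓ (witness j=1)
  i=2: ✓ (witness j=2)
  i=3: ✓ (witness j=3)
Positions where it holds: {0, 1, 2, 3} → 4.

4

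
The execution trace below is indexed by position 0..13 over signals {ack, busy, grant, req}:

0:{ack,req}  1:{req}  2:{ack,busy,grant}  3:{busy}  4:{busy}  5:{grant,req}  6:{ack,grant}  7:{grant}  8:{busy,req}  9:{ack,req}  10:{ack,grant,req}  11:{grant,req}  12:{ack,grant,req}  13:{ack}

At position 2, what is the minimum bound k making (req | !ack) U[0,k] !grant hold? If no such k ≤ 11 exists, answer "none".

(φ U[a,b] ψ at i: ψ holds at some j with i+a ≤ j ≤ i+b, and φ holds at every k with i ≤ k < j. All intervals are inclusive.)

Need earliest j ≥ 2 with !grant, and (req | !ack) at every k in [2,j-1].
  j=2: rhs fails.
  j=3: rhs holds but lhs fails at k=2.
  j=4: rhs holds but lhs fails at k=2.
  j=5: rhs fails.
  j=6: rhs fails.
  j=7: rhs fails.
  j=8: rhs holds but lhs fails at k=2.
  j=9: rhs holds but lhs fails at k=2.
  j=10: rhs fails.
  j=11: rhs fails.
  j=12: rhs fails.
  j=13: rhs holds but lhs fails at k=2.
No witness within the range → none.

none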